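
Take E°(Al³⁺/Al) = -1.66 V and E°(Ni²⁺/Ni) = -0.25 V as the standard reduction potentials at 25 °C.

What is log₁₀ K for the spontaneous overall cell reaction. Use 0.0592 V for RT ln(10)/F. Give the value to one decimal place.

Cathode: Ni²⁺/Ni; anode: Al³⁺/Al. E°cell = +1.41 V, n = 6.
log K = nE°cell / 0.0592 = (6)(+1.41) / 0.0592 = 142.9.

142.9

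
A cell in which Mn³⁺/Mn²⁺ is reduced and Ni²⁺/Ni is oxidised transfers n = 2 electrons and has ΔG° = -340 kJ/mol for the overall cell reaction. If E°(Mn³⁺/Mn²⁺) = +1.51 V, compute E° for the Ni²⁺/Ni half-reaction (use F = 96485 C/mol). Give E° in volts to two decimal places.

E°cell = −ΔG°/(nF) = −(-340×10³)/((2)(96485)) = +1.762 V.
Since Mn³⁺/Mn²⁺ is the cathode and Ni²⁺/Ni the anode, E°cell = E°(Mn³⁺/Mn²⁺) − E°(Ni²⁺/Ni).
So E°(Ni²⁺/Ni) = E°(Mn³⁺/Mn²⁺) − E°cell = (+1.51) − (+1.762) = -0.25 V.

-0.25 V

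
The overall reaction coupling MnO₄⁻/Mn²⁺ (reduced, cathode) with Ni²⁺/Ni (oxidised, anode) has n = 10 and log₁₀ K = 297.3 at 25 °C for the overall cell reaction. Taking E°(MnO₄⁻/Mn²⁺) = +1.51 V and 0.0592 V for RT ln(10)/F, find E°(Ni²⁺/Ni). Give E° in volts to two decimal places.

E°cell = (0.0592/n)·log K = (0.0592/10)(297.3) = +1.760 V.
Since MnO₄⁻/Mn²⁺ is the cathode and Ni²⁺/Ni the anode, E°cell = E°(MnO₄⁻/Mn²⁺) − E°(Ni²⁺/Ni).
So E°(Ni²⁺/Ni) = E°(MnO₄⁻/Mn²⁺) − E°cell = (+1.51) − (+1.760) = -0.25 V.

-0.25 V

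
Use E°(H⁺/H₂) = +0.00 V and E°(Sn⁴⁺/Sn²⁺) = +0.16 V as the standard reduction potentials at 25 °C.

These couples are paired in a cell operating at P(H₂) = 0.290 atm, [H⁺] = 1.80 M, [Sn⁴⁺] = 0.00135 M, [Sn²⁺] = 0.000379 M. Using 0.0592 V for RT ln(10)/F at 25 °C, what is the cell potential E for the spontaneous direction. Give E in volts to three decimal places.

Sn⁴⁺/Sn²⁺ is the cathode (higher E°), H⁺/H₂ the anode: E°cell = +0.16 − (+0.00) = +0.16 V, n = 2.
Overall: Sn⁴⁺(aq) + H₂(g) → Sn²⁺(aq) + 2 H⁺(aq)
Q = [Sn²⁺]·[H⁺]^2 / ([Sn⁴⁺]·P(H₂)); log Q = 0.496.
E = E° − (0.0592/n) log Q = +0.16 − (0.0592/2)(0.496) = +0.145 V.

+0.145 V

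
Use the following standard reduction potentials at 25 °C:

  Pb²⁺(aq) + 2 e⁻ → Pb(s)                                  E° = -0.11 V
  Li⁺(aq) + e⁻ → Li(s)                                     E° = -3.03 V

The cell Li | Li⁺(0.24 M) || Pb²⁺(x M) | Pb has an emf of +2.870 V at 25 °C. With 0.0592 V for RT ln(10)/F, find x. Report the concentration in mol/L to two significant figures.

0.0012 M

Pb²⁺/Pb is the cathode, Li⁺/Li the anode: E°cell = +2.92 V, n = 2.
Overall reaction: Pb²⁺(aq) + 2 Li(s) → Pb(s) + 2 Li⁺(aq); Q = [Li⁺]^2/[Pb²⁺]^1.
From E = E° − (0.0592/n) log Q: log Q = (E° − E)·n/0.0592 = (+2.92 − (+2.870))·2/0.0592 = 1.6892.
So 1·log[Pb²⁺] = 2·log(0.24) − log Q = -1.2396 − (1.6892) = -2.9288; [Pb²⁺] = 10^(-2.9288) ≈ 0.0012 M.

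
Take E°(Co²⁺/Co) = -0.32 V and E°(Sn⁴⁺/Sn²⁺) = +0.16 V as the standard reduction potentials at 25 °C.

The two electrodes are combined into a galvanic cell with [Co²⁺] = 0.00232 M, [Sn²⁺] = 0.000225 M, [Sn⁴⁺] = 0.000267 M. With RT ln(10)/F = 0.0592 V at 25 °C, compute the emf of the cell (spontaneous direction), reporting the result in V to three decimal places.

Sn⁴⁺/Sn²⁺ is the cathode (higher E°), Co²⁺/Co the anode: E°cell = +0.16 − (-0.32) = +0.48 V, n = 2.
Overall: Sn⁴⁺(aq) + Co(s) → Sn²⁺(aq) + Co²⁺(aq)
Q = [Sn²⁺]·[Co²⁺] / ([Sn⁴⁺]); log Q = -2.709.
E = E° − (0.0592/n) log Q = +0.48 − (0.0592/2)(-2.709) = +0.560 V.

+0.560 V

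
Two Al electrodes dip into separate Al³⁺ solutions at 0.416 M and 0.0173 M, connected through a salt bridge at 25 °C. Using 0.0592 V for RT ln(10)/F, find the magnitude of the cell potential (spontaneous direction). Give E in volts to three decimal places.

+0.027 V

For a concentration cell E°cell = 0. The 0.416 M side is the cathode (reduction is favoured where [Al³⁺] is higher).
With n = 3, E = −(0.0592/3) log([Al³⁺]ₐₙ/[Al³⁺]꜀ₐₜ) = −(0.0592/3) log(0.0173/0.416) = −(0.0592/3)(-1.381) = +0.027 V.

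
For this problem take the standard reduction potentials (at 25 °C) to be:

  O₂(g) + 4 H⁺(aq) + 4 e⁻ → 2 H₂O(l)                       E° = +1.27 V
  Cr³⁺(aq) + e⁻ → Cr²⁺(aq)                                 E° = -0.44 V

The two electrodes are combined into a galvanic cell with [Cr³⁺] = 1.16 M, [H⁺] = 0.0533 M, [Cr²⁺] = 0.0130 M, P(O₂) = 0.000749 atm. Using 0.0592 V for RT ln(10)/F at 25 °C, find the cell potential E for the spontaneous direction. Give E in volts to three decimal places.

+1.473 V

O₂/H₂O is the cathode (higher E°), Cr³⁺/Cr²⁺ the anode: E°cell = +1.27 − (-0.44) = +1.71 V, n = 4.
Overall: O₂(g) + 4 H⁺(aq) + 4 Cr²⁺(aq) → 2 H₂O(l) + 4 Cr³⁺(aq)
Q = [Cr³⁺]^4 / (P(O₂)·[H⁺]^4·[Cr²⁺]^4); log Q = 16.021.
E = E° − (0.0592/n) log Q = +1.71 − (0.0592/4)(16.021) = +1.473 V.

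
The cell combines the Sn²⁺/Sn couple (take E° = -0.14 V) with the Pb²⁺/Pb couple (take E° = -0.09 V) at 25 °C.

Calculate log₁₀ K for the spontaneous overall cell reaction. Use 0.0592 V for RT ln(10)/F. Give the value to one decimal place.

1.7

Cathode: Pb²⁺/Pb; anode: Sn²⁺/Sn. E°cell = +0.05 V, n = 2.
log K = nE°cell / 0.0592 = (2)(+0.05) / 0.0592 = 1.7.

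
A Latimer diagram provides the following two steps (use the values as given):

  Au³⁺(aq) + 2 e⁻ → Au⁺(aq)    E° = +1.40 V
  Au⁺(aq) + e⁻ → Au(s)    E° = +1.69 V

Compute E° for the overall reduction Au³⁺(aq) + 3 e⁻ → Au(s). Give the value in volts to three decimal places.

Adding the free-energy changes (−nFE°) of the two steps gives −n₃FE°₃ = −n₁FE°₁ − n₂FE°₂.
E°₃ = (2×+1.40 + 1×+1.69) / 3 = (+4.490) / 3 = +1.497 V.

+1.497 V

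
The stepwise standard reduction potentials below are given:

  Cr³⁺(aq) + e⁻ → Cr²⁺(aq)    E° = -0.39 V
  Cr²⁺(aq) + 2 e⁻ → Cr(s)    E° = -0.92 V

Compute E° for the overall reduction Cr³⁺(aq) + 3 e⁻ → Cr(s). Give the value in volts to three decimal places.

-0.743 V

Since ΔG° = −nFE° is additive over sequential reductions, n₃E°₃ = n₁E°₁ + n₂E°₂.
E°₃ = (1×-0.39 + 2×-0.92) / 3 = (-2.230) / 3 = -0.743 V.
E° values themselves are not directly additive — weighting by electron count is essential.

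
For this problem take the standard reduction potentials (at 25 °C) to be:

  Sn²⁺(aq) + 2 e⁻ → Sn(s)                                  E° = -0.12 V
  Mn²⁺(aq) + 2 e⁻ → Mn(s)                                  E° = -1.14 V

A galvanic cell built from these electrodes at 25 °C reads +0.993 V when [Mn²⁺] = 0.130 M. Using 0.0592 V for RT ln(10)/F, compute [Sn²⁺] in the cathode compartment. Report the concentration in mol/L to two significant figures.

0.016 M

Sn²⁺/Sn is the cathode, Mn²⁺/Mn the anode: E°cell = +1.02 V, n = 2.
Overall reaction: Sn²⁺(aq) + Mn(s) → Sn(s) + Mn²⁺(aq); Q = [Mn²⁺]^1/[Sn²⁺]^1.
From E = E° − (0.0592/n) log Q: log Q = (E° − E)·n/0.0592 = (+1.02 − (+0.993))·2/0.0592 = 0.9122.
So 1·log[Sn²⁺] = 1·log(0.13) − log Q = -0.8861 − (0.9122) = -1.7983; [Sn²⁺] = 10^(-1.7983) ≈ 0.016 M.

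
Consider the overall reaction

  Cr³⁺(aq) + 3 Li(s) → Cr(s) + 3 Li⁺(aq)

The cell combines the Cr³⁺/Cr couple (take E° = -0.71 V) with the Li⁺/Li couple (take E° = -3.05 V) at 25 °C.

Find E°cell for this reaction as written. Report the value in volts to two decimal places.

The Cr³⁺/Cr couple has the higher reduction potential, so it is the cathode; Li⁺/Li is oxidised at the anode.
E°cell = E°(cathode) − E°(anode) = (-0.71) − (-3.05) = +2.34 V.

+2.34 V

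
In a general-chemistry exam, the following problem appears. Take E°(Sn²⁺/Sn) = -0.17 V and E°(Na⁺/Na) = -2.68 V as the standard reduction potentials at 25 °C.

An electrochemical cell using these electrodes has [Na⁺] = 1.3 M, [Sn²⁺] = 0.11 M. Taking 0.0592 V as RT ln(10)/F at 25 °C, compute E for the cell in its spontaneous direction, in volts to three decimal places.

+2.475 V

Sn²⁺/Sn is the cathode (higher E°), Na⁺/Na the anode: E°cell = -0.17 − (-2.68) = +2.51 V, n = 2.
Overall: Sn²⁺(aq) + 2 Na(s) → Sn(s) + 2 Na⁺(aq)
Q = [Na⁺]^2 / ([Sn²⁺]); log Q = 1.186.
E = E° − (0.0592/n) log Q = +2.51 − (0.0592/2)(1.186) = +2.475 V.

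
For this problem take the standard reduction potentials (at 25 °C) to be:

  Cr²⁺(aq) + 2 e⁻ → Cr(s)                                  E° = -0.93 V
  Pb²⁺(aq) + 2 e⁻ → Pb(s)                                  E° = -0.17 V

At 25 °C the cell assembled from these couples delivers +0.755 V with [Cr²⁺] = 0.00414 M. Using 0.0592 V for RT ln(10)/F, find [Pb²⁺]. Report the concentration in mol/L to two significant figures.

Pb²⁺/Pb is the cathode, Cr²⁺/Cr the anode: E°cell = +0.76 V, n = 2.
Overall reaction: Pb²⁺(aq) + Cr(s) → Pb(s) + Cr²⁺(aq); Q = [Cr²⁺]^1/[Pb²⁺]^1.
From E = E° − (0.0592/n) log Q: log Q = (E° − E)·n/0.0592 = (+0.76 − (+0.755))·2/0.0592 = 0.1689.
So 1·log[Pb²⁺] = 1·log(0.00414) − log Q = -2.3830 − (0.1689) = -2.5519; [Pb²⁺] = 10^(-2.5519) ≈ 0.0028 M.

0.0028 M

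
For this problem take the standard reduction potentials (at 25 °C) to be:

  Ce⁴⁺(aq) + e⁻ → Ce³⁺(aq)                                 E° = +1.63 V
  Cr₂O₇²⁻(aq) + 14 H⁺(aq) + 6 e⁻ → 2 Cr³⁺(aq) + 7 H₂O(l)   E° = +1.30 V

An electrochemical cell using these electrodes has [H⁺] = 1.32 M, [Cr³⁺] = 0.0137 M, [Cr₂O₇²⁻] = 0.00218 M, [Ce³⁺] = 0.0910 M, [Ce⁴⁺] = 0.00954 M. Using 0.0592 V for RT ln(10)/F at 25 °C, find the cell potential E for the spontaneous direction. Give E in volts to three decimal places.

Ce⁴⁺/Ce³⁺ is the cathode (higher E°), Cr₂O₇²⁻/Cr³⁺ the anode: E°cell = +1.63 − (+1.30) = +0.33 V, n = 6.
Overall: 6 Ce⁴⁺(aq) + 2 Cr³⁺(aq) + 7 H₂O(l) → 6 Ce³⁺(aq) + Cr₂O₇²⁻(aq) + 14 H⁺(aq)
Q = [Ce³⁺]^6·[Cr₂O₇²⁻]·[H⁺]^14 / ([Ce⁴⁺]^6·[Cr³⁺]^2); log Q = 8.630.
E = E° − (0.0592/n) log Q = +0.33 − (0.0592/6)(8.630) = +0.245 V.

+0.245 V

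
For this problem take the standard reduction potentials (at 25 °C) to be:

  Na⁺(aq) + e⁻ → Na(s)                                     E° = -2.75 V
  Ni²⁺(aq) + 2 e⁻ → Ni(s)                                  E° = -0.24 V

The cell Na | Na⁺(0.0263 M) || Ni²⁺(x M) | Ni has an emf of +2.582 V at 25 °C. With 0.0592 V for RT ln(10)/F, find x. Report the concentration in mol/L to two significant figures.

0.19 M

Ni²⁺/Ni is the cathode, Na⁺/Na the anode: E°cell = +2.51 V, n = 2.
Overall reaction: Ni²⁺(aq) + 2 Na(s) → Ni(s) + 2 Na⁺(aq); Q = [Na⁺]^2/[Ni²⁺]^1.
From E = E° − (0.0592/n) log Q: log Q = (E° − E)·n/0.0592 = (+2.51 − (+2.582))·2/0.0592 = -2.4324.
So 1·log[Ni²⁺] = 2·log(0.0263) − log Q = -3.1601 − (-2.4324) = -0.7277; [Ni²⁺] = 10^(-0.7277) ≈ 0.19 M.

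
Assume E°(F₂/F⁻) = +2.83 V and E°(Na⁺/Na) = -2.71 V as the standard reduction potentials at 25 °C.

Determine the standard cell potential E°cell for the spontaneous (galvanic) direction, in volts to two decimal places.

The F₂/F⁻ couple has the higher reduction potential, so it is the cathode; Na⁺/Na is oxidised at the anode.
E°cell = E°(cathode) − E°(anode) = (+2.83) − (-2.71) = +5.54 V.

+5.54 V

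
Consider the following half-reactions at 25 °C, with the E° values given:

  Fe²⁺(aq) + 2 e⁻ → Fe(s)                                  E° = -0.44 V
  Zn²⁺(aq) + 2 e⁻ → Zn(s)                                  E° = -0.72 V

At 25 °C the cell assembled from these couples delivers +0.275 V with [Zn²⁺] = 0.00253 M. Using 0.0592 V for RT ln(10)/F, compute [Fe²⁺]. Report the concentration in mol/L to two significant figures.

0.0017 M

Fe²⁺/Fe is the cathode, Zn²⁺/Zn the anode: E°cell = +0.28 V, n = 2.
Overall reaction: Fe²⁺(aq) + Zn(s) → Fe(s) + Zn²⁺(aq); Q = [Zn²⁺]^1/[Fe²⁺]^1.
From E = E° − (0.0592/n) log Q: log Q = (E° − E)·n/0.0592 = (+0.28 − (+0.275))·2/0.0592 = 0.1689.
So 1·log[Fe²⁺] = 1·log(0.00253) − log Q = -2.5969 − (0.1689) = -2.7658; [Fe²⁺] = 10^(-2.7658) ≈ 0.0017 M.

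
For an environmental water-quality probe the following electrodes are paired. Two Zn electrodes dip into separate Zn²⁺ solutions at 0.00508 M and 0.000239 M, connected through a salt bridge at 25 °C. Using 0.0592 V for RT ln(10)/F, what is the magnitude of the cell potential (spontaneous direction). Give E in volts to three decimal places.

+0.039 V

For a concentration cell E°cell = 0. The 0.00508 M side is the cathode (reduction is favoured where [Zn²⁺] is higher).
With n = 2, E = −(0.0592/2) log([Zn²⁺]ₐₙ/[Zn²⁺]꜀ₐₜ) = −(0.0592/2) log(0.000239/0.00508) = −(0.0592/2)(-1.327) = +0.039 V.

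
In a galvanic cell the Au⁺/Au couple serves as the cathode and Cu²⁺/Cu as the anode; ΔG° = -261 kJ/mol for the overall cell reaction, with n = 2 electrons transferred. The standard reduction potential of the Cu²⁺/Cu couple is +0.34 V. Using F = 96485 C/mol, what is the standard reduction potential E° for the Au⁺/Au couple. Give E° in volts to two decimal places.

+1.69 V

E°cell = −ΔG°/(nF) = −(-261×10³)/((2)(96485)) = +1.353 V.
Since Au⁺/Au is the cathode and Cu²⁺/Cu the anode, E°cell = E°(Au⁺/Au) − E°(Cu²⁺/Cu).
So E°(Au⁺/Au) = E°cell + E°(Cu²⁺/Cu) = +1.353 + (+0.34) = +1.69 V.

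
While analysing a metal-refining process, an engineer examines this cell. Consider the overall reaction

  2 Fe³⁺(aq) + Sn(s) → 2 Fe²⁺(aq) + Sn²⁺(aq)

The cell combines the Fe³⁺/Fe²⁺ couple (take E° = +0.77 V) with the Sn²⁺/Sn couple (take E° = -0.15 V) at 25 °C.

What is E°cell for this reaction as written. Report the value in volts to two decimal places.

+0.92 V

The Fe³⁺/Fe²⁺ couple has the higher reduction potential, so it is the cathode; Sn²⁺/Sn is oxidised at the anode.
E°cell = E°(cathode) − E°(anode) = (+0.77) − (-0.15) = +0.92 V.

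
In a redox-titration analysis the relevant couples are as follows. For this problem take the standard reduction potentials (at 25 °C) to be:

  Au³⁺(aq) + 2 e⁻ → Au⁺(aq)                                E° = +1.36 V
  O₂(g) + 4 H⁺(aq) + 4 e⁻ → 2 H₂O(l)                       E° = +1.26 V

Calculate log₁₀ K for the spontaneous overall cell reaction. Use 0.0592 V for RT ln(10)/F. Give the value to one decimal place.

6.8

Cathode: Au³⁺/Au⁺; anode: O₂/H₂O. E°cell = +0.10 V, n = 4.
log K = nE°cell / 0.0592 = (4)(+0.10) / 0.0592 = 6.8.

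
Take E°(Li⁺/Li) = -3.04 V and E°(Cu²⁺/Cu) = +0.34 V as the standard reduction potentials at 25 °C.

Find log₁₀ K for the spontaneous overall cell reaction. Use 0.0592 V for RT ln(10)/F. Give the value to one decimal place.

114.2

Cathode: Cu²⁺/Cu; anode: Li⁺/Li. E°cell = +3.38 V, n = 2.
log K = nE°cell / 0.0592 = (2)(+3.38) / 0.0592 = 114.2.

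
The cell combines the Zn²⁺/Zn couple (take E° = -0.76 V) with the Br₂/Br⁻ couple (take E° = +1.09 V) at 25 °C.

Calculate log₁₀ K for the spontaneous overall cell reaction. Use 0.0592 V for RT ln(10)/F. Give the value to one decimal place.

Cathode: Br₂/Br⁻; anode: Zn²⁺/Zn. E°cell = +1.85 V, n = 2.
log K = nE°cell / 0.0592 = (2)(+1.85) / 0.0592 = 62.5.

62.5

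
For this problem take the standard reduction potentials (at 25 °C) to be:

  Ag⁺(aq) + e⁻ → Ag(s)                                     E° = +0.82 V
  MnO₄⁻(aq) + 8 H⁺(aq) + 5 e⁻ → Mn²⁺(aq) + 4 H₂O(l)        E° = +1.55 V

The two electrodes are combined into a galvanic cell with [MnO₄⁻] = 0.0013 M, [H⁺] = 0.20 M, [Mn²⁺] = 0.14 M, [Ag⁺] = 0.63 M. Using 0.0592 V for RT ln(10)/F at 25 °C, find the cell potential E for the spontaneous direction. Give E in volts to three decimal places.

+0.652 V

MnO₄⁻/Mn²⁺ is the cathode (higher E°), Ag⁺/Ag the anode: E°cell = +1.55 − (+0.82) = +0.73 V, n = 5.
Overall: MnO₄⁻(aq) + 8 H⁺(aq) + 5 Ag(s) → Mn²⁺(aq) + 4 H₂O(l) + 5 Ag⁺(aq)
Q = [Mn²⁺]·[Ag⁺]^5 / ([MnO₄⁻]·[H⁺]^8); log Q = 6.621.
E = E° − (0.0592/n) log Q = +0.73 − (0.0592/5)(6.621) = +0.652 V.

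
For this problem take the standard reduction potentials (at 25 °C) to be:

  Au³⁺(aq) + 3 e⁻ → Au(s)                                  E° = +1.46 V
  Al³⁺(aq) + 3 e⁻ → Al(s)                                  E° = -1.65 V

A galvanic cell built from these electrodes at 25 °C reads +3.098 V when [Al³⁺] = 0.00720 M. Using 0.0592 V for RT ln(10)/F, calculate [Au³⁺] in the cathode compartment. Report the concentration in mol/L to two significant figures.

Au³⁺/Au is the cathode, Al³⁺/Al the anode: E°cell = +3.11 V, n = 3.
Overall reaction: Au³⁺(aq) + Al(s) → Au(s) + Al³⁺(aq); Q = [Al³⁺]^1/[Au³⁺]^1.
From E = E° − (0.0592/n) log Q: log Q = (E° − E)·n/0.0592 = (+3.11 − (+3.098))·3/0.0592 = 0.6081.
So 1·log[Au³⁺] = 1·log(0.0072) − log Q = -2.1427 − (0.6081) = -2.7508; [Au³⁺] = 10^(-2.7508) ≈ 0.0018 M.

0.0018 M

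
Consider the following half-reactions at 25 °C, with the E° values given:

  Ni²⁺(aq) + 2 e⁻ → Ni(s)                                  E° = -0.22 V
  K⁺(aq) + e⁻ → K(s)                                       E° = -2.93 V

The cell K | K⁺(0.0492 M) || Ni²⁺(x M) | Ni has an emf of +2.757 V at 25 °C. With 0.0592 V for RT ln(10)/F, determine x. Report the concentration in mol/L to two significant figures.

0.094 M

Ni²⁺/Ni is the cathode, K⁺/K the anode: E°cell = +2.71 V, n = 2.
Overall reaction: Ni²⁺(aq) + 2 K(s) → Ni(s) + 2 K⁺(aq); Q = [K⁺]^2/[Ni²⁺]^1.
From E = E° − (0.0592/n) log Q: log Q = (E° − E)·n/0.0592 = (+2.71 − (+2.757))·2/0.0592 = -1.5878.
So 1·log[Ni²⁺] = 2·log(0.0492) − log Q = -2.6161 − (-1.5878) = -1.0283; [Ni²⁺] = 10^(-1.0283) ≈ 0.094 M.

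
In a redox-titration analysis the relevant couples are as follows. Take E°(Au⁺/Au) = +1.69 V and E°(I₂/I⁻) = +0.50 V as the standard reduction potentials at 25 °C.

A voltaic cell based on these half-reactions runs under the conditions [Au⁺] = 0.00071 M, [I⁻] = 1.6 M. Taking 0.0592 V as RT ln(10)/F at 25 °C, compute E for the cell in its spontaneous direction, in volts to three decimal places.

+1.016 V

Au⁺/Au is the cathode (higher E°), I₂/I⁻ the anode: E°cell = +1.69 − (+0.50) = +1.19 V, n = 2.
Overall: 2 Au⁺(aq) + 2 I⁻(aq) → 2 Au(s) + I₂(s)
Q = 1 / ([Au⁺]^2·[I⁻]^2); log Q = 5.889.
E = E° − (0.0592/n) log Q = +1.19 − (0.0592/2)(5.889) = +1.016 V.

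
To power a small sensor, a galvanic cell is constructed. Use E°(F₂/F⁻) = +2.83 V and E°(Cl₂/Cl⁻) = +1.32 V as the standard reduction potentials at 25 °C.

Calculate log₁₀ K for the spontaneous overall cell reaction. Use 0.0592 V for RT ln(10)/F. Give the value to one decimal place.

51.0

Cathode: F₂/F⁻; anode: Cl₂/Cl⁻. E°cell = +1.51 V, n = 2.
log K = nE°cell / 0.0592 = (2)(+1.51) / 0.0592 = 51.0.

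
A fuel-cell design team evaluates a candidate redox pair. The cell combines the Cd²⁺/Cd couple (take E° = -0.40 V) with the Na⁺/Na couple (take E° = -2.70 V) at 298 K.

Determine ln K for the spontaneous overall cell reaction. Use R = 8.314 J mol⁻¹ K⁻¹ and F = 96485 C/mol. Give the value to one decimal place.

Cathode: Cd²⁺/Cd; anode: Na⁺/Na. E°cell = (-0.40) − (-2.70) = +2.30 V, with n = 2.
ΔG° = −nFE° = −RT ln K, so ln K = nFE°/(RT) = (2)(96485)(+2.30) / ((8.314)(298)) = 179.139.

179.1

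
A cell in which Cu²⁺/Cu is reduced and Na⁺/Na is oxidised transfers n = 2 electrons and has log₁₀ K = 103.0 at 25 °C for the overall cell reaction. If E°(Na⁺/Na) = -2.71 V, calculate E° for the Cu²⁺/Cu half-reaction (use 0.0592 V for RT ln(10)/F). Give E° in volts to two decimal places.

E°cell = (0.0592/n)·log K = (0.0592/2)(103.0) = +3.049 V.
Since Cu²⁺/Cu is the cathode and Na⁺/Na the anode, E°cell = E°(Cu²⁺/Cu) − E°(Na⁺/Na).
So E°(Cu²⁺/Cu) = E°cell + E°(Na⁺/Na) = +3.049 + (-2.71) = +0.34 V.

+0.34 V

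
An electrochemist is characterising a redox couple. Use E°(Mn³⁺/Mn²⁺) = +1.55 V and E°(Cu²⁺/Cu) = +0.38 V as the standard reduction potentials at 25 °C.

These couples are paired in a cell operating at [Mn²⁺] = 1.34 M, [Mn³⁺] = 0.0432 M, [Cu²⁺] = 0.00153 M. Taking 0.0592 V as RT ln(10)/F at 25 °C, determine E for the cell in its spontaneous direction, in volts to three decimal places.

Mn³⁺/Mn²⁺ is the cathode (higher E°), Cu²⁺/Cu the anode: E°cell = +1.55 − (+0.38) = +1.17 V, n = 2.
Overall: 2 Mn³⁺(aq) + Cu(s) → 2 Mn²⁺(aq) + Cu²⁺(aq)
Q = [Mn²⁺]^2·[Cu²⁺] / ([Mn³⁺]^2); log Q = 0.168.
E = E° − (0.0592/n) log Q = +1.17 − (0.0592/2)(0.168) = +1.165 V.

+1.165 V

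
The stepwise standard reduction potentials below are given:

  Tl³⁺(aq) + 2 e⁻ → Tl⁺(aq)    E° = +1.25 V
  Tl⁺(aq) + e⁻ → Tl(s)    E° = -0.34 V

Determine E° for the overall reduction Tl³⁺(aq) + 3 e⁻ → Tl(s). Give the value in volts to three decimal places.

Standard free energies of sequential steps add: ΔG°₃ = ΔG°₁ + ΔG°₂, so n₃E°₃ = n₁E°₁ + n₂E°₂.
E°₃ = (2×+1.25 + 1×-0.34) / 3 = (+2.160) / 3 = +0.720 V.

+0.720 V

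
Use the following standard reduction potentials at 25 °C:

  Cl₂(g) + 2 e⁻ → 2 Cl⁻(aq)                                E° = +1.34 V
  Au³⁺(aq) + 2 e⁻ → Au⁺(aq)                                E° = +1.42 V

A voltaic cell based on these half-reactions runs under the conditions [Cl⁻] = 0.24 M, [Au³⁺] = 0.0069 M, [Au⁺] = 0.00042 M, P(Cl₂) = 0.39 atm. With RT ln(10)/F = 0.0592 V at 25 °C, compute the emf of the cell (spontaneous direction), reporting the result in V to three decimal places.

+0.091 V

Au³⁺/Au⁺ is the cathode (higher E°), Cl₂/Cl⁻ the anode: E°cell = +1.42 − (+1.34) = +0.08 V, n = 2.
Overall: Au³⁺(aq) + 2 Cl⁻(aq) → Au⁺(aq) + Cl₂(g)
Q = [Au⁺]·P(Cl₂) / ([Au³⁺]·[Cl⁻]^2); log Q = -0.385.
E = E° − (0.0592/n) log Q = +0.08 − (0.0592/2)(-0.385) = +0.091 V.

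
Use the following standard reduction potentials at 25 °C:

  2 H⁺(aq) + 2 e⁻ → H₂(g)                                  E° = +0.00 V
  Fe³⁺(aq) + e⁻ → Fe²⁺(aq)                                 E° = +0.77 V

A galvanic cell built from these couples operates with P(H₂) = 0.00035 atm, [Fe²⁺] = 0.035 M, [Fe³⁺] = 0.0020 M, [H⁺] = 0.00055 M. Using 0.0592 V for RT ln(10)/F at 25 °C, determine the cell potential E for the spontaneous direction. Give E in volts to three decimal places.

+0.787 V

Fe³⁺/Fe²⁺ is the cathode (higher E°), H⁺/H₂ the anode: E°cell = +0.77 − (+0.00) = +0.77 V, n = 2.
Overall: 2 Fe³⁺(aq) + H₂(g) → 2 Fe²⁺(aq) + 2 H⁺(aq)
Q = [Fe²⁺]^2·[H⁺]^2 / ([Fe³⁺]^2·P(H₂)); log Q = -0.577.
E = E° − (0.0592/n) log Q = +0.77 − (0.0592/2)(-0.577) = +0.787 V.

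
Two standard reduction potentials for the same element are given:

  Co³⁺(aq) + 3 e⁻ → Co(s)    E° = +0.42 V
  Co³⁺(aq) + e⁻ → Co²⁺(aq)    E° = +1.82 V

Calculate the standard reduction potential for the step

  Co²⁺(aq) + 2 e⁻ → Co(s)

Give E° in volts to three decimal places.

-0.280 V

Sequential free energies add, so n₃E°₃ = n₁E°₁ + n₂E°₂.
With n₃ = 3, and the known step contributing 1×(+1.82) V, the unknown satisfies 2·E° = 3×(+0.42) − 1×(+1.82) = -0.560.
E° = -0.560 / 2 = -0.280 V.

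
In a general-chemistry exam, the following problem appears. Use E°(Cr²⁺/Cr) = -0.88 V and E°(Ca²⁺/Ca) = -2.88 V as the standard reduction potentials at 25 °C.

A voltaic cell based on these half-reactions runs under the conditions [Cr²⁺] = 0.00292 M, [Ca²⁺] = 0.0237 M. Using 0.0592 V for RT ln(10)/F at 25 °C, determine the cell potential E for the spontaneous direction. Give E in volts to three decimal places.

+1.973 V

Cr²⁺/Cr is the cathode (higher E°), Ca²⁺/Ca the anode: E°cell = -0.88 − (-2.88) = +2.00 V, n = 2.
Overall: Cr²⁺(aq) + Ca(s) → Cr(s) + Ca²⁺(aq)
Q = [Ca²⁺] / ([Cr²⁺]); log Q = 0.909.
E = E° − (0.0592/n) log Q = +2.00 − (0.0592/2)(0.909) = +1.973 V.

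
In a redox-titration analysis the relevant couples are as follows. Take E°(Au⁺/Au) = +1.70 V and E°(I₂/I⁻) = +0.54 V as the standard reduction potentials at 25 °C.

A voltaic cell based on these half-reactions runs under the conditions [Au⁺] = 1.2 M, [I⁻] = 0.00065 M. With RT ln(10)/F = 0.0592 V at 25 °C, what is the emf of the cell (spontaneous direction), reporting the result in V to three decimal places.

+0.976 V

Au⁺/Au is the cathode (higher E°), I₂/I⁻ the anode: E°cell = +1.70 − (+0.54) = +1.16 V, n = 2.
Overall: 2 Au⁺(aq) + 2 I⁻(aq) → 2 Au(s) + I₂(s)
Q = 1 / ([Au⁺]^2·[I⁻]^2); log Q = 6.216.
E = E° − (0.0592/n) log Q = +1.16 − (0.0592/2)(6.216) = +0.976 V.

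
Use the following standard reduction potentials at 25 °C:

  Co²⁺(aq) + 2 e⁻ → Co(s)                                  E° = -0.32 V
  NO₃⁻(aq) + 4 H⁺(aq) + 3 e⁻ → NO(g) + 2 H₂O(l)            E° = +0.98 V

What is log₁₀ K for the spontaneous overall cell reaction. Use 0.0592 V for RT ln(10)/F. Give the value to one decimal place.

131.8

Cathode: NO₃⁻/NO; anode: Co²⁺/Co. E°cell = +1.30 V, n = 6.
log K = nE°cell / 0.0592 = (6)(+1.30) / 0.0592 = 131.8.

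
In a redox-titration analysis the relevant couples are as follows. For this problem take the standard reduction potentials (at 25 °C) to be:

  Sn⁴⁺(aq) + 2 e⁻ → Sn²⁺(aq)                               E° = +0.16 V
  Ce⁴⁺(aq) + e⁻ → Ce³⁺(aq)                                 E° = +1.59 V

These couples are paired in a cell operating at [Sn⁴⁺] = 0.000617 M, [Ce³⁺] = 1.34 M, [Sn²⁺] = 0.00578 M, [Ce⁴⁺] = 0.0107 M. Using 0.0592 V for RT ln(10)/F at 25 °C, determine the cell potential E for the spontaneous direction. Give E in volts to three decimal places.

+1.335 V

Ce⁴⁺/Ce³⁺ is the cathode (higher E°), Sn⁴⁺/Sn²⁺ the anode: E°cell = +1.59 − (+0.16) = +1.43 V, n = 2.
Overall: 2 Ce⁴⁺(aq) + Sn²⁺(aq) → 2 Ce³⁺(aq) + Sn⁴⁺(aq)
Q = [Ce³⁺]^2·[Sn⁴⁺] / ([Ce⁴⁺]^2·[Sn²⁺]); log Q = 3.224.
E = E° − (0.0592/n) log Q = +1.43 − (0.0592/2)(3.224) = +1.335 V.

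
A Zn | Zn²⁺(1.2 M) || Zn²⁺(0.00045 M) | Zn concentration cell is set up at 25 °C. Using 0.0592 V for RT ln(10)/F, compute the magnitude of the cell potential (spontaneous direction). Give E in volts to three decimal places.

+0.101 V

For a concentration cell E°cell = 0. The 1.2 M side is the cathode (reduction is favoured where [Zn²⁺] is higher).
With n = 2, E = −(0.0592/2) log([Zn²⁺]ₐₙ/[Zn²⁺]꜀ₐₜ) = −(0.0592/2) log(0.00045/1.2) = −(0.0592/2)(-3.426) = +0.101 V.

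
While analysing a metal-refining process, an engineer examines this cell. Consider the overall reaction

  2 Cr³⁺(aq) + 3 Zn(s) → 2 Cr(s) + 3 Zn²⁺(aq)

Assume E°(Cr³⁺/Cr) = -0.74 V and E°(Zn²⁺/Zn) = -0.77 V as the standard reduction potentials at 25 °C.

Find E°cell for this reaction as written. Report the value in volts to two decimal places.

+0.03 V

The Cr³⁺/Cr couple has the higher reduction potential, so it is the cathode; Zn²⁺/Zn is oxidised at the anode.
E°cell = E°(cathode) − E°(anode) = (-0.74) − (-0.77) = +0.03 V.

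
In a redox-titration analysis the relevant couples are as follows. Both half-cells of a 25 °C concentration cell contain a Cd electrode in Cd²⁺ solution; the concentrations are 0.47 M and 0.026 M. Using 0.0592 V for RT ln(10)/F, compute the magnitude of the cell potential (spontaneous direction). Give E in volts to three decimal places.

+0.037 V

For a concentration cell E°cell = 0. The 0.47 M side is the cathode (reduction is favoured where [Cd²⁺] is higher).
With n = 2, E = −(0.0592/2) log([Cd²⁺]ₐₙ/[Cd²⁺]꜀ₐₜ) = −(0.0592/2) log(0.026/0.47) = −(0.0592/2)(-1.257) = +0.037 V.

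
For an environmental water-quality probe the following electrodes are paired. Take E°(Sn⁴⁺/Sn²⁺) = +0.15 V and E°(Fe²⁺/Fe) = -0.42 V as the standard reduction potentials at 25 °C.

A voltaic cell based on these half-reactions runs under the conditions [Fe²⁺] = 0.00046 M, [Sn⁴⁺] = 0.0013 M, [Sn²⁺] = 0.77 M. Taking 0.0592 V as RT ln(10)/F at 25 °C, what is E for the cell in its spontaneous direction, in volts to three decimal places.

+0.587 V

Sn⁴⁺/Sn²⁺ is the cathode (higher E°), Fe²⁺/Fe the anode: E°cell = +0.15 − (-0.42) = +0.57 V, n = 2.
Overall: Sn⁴⁺(aq) + Fe(s) → Sn²⁺(aq) + Fe²⁺(aq)
Q = [Sn²⁺]·[Fe²⁺] / ([Sn⁴⁺]); log Q = -0.565.
E = E° − (0.0592/n) log Q = +0.57 − (0.0592/2)(-0.565) = +0.587 V.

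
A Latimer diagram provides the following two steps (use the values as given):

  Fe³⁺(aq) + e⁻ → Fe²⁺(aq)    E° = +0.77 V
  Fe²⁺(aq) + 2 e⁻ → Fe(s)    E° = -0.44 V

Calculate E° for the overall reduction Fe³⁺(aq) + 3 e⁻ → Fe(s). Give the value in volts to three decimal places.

-0.037 V

Since ΔG° = −nFE° is additive over sequential reductions, n₃E°₃ = n₁E°₁ + n₂E°₂.
E°₃ = (1×+0.77 + 2×-0.44) / 3 = (-0.110) / 3 = -0.037 V.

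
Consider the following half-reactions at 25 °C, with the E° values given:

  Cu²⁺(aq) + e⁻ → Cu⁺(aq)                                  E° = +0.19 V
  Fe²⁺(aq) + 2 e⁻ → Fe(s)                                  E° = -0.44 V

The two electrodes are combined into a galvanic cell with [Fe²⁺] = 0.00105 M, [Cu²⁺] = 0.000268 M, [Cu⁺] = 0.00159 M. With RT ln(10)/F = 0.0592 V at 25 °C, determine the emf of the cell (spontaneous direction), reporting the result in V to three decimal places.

+0.672 V

Cu²⁺/Cu⁺ is the cathode (higher E°), Fe²⁺/Fe the anode: E°cell = +0.19 − (-0.44) = +0.63 V, n = 2.
Overall: 2 Cu²⁺(aq) + Fe(s) → 2 Cu⁺(aq) + Fe²⁺(aq)
Q = [Cu⁺]^2·[Fe²⁺] / ([Cu²⁺]^2); log Q = -1.432.
E = E° − (0.0592/n) log Q = +0.63 − (0.0592/2)(-1.432) = +0.672 V.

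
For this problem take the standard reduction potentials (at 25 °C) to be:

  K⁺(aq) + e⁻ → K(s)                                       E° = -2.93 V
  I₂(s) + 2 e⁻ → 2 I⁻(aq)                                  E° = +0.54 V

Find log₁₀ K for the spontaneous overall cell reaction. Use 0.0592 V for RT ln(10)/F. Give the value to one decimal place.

117.2

Cathode: I₂/I⁻; anode: K⁺/K. E°cell = +3.47 V, n = 2.
log K = nE°cell / 0.0592 = (2)(+3.47) / 0.0592 = 117.2.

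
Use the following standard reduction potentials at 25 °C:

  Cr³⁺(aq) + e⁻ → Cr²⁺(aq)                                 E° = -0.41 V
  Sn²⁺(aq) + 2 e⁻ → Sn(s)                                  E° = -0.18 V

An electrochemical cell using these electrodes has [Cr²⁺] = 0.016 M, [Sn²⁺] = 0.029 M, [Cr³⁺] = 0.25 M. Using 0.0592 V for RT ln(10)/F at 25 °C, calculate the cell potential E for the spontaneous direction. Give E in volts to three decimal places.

Sn²⁺/Sn is the cathode (higher E°), Cr³⁺/Cr²⁺ the anode: E°cell = -0.18 − (-0.41) = +0.23 V, n = 2.
Overall: Sn²⁺(aq) + 2 Cr²⁺(aq) → Sn(s) + 2 Cr³⁺(aq)
Q = [Cr³⁺]^2 / ([Sn²⁺]·[Cr²⁺]^2); log Q = 3.925.
E = E° − (0.0592/n) log Q = +0.23 − (0.0592/2)(3.925) = +0.114 V.

+0.114 V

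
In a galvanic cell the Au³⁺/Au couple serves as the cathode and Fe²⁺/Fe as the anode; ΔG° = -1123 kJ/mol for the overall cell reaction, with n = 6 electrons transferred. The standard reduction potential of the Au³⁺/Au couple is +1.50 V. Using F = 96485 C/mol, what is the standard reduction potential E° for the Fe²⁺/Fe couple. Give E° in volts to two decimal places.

E°cell = −ΔG°/(nF) = −(-1123×10³)/((6)(96485)) = +1.940 V.
Since Au³⁺/Au is the cathode and Fe²⁺/Fe the anode, E°cell = E°(Au³⁺/Au) − E°(Fe²⁺/Fe).
So E°(Fe²⁺/Fe) = E°(Au³⁺/Au) − E°cell = (+1.50) − (+1.940) = -0.44 V.

-0.44 V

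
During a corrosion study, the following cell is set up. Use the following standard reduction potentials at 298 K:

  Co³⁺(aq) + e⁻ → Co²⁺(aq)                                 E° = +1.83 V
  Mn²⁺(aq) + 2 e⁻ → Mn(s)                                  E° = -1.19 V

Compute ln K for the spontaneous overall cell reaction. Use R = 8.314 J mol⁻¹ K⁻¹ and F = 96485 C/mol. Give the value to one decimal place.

Cathode: Co³⁺/Co²⁺; anode: Mn²⁺/Mn. E°cell = (+1.83) − (-1.19) = +3.02 V, with n = 2.
ΔG° = −nFE° = −RT ln K, so ln K = nFE°/(RT) = (2)(96485)(+3.02) / ((8.314)(298)) = 235.218.

235.2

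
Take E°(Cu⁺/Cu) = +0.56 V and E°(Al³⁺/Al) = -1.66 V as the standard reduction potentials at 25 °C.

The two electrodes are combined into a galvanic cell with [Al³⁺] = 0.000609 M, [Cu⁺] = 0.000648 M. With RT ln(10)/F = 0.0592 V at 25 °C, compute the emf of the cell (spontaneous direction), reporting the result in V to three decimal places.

Cu⁺/Cu is the cathode (higher E°), Al³⁺/Al the anode: E°cell = +0.56 − (-1.66) = +2.22 V, n = 3.
Overall: 3 Cu⁺(aq) + Al(s) → 3 Cu(s) + Al³⁺(aq)
Q = [Al³⁺] / ([Cu⁺]^3); log Q = 6.350.
E = E° − (0.0592/n) log Q = +2.22 − (0.0592/3)(6.350) = +2.095 V.

+2.095 V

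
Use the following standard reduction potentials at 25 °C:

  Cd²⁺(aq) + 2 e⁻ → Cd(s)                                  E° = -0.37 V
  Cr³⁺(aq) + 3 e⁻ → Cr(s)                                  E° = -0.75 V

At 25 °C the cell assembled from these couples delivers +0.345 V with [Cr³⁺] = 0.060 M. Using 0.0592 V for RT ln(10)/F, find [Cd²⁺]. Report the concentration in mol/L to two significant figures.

Cd²⁺/Cd is the cathode, Cr³⁺/Cr the anode: E°cell = +0.38 V, n = 6.
Overall reaction: 3 Cd²⁺(aq) + 2 Cr(s) → 3 Cd(s) + 2 Cr³⁺(aq); Q = [Cr³⁺]^2/[Cd²⁺]^3.
From E = E° − (0.0592/n) log Q: log Q = (E° − E)·n/0.0592 = (+0.38 − (+0.345))·6/0.0592 = 3.5473.
So 3·log[Cd²⁺] = 2·log(0.06) − log Q = -2.4437 − (3.5473) = -5.9910; log[Cd²⁺] = -5.9910 / 3 = -1.9970; [Cd²⁺] = 10^(-1.9970) ≈ 0.010 M.

0.010 M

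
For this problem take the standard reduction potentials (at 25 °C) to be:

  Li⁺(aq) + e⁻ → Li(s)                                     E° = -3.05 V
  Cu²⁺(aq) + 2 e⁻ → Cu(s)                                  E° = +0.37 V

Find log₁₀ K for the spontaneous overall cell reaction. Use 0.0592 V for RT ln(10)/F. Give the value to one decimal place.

115.5

Cathode: Cu²⁺/Cu; anode: Li⁺/Li. E°cell = +3.42 V, n = 2.
log K = nE°cell / 0.0592 = (2)(+3.42) / 0.0592 = 115.5.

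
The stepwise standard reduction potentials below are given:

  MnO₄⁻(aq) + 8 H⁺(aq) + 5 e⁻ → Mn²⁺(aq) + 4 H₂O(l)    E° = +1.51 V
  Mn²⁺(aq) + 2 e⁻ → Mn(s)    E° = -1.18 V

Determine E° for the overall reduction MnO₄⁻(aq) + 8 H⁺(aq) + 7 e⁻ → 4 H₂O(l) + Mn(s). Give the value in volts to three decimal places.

Standard free energies of sequential steps add: ΔG°₃ = ΔG°₁ + ΔG°₂, so n₃E°₃ = n₁E°₁ + n₂E°₂.
E°₃ = (5×+1.51 + 2×-1.18) / 7 = (+5.190) / 7 = +0.741 V.

+0.741 V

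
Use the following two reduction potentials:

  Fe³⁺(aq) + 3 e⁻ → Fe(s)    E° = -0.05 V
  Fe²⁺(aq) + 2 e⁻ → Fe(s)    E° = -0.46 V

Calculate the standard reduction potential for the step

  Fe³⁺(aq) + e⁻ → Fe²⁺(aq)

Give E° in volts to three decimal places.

+0.770 V

Sequential free energies add, so n₃E°₃ = n₁E°₁ + n₂E°₂.
With n₃ = 3, and the known step contributing 2×(-0.46) V, the unknown satisfies 1·E° = 3×(-0.05) − 2×(-0.46) = +0.770.
E° = +0.770 / 1 = +0.770 V.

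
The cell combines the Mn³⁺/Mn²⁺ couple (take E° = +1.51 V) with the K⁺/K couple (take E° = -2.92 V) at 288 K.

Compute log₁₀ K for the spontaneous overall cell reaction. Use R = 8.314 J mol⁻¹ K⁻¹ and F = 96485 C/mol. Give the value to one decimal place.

Cathode: Mn³⁺/Mn²⁺; anode: K⁺/K. E°cell = (+1.51) − (-2.92) = +4.43 V, with n = 1.
ΔG° = −nFE° = −RT ln K, so ln K = nFE°/(RT) = (1)(96485)(+4.43) / ((8.314)(288)) = 178.509.
log₁₀ K = 178.509 / ln 10 = 77.5.

77.5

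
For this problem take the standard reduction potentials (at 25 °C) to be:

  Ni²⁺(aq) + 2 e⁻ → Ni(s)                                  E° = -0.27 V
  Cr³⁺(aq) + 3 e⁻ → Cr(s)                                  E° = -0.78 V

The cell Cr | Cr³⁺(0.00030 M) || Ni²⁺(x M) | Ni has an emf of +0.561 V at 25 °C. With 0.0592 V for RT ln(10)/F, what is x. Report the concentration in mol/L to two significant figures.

0.24 M

Ni²⁺/Ni is the cathode, Cr³⁺/Cr the anode: E°cell = +0.51 V, n = 6.
Overall reaction: 3 Ni²⁺(aq) + 2 Cr(s) → 3 Ni(s) + 2 Cr³⁺(aq); Q = [Cr³⁺]^2/[Ni²⁺]^3.
From E = E° − (0.0592/n) log Q: log Q = (E° − E)·n/0.0592 = (+0.51 − (+0.561))·6/0.0592 = -5.1689.
So 3·log[Ni²⁺] = 2·log(0.0003) − log Q = -7.0458 − (-5.1689) = -1.8769; log[Ni²⁺] = -1.8769 / 3 = -0.6256; [Ni²⁺] = 10^(-0.6256) ≈ 0.24 M.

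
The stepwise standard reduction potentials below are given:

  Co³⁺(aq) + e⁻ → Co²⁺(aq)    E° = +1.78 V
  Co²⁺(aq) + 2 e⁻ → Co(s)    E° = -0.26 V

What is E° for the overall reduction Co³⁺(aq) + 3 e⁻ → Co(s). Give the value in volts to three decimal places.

+0.420 V

Since ΔG° = −nFE° is additive over sequential reductions, n₃E°₃ = n₁E°₁ + n₂E°₂.
E°₃ = (1×+1.78 + 2×-0.26) / 3 = (+1.260) / 3 = +0.420 V.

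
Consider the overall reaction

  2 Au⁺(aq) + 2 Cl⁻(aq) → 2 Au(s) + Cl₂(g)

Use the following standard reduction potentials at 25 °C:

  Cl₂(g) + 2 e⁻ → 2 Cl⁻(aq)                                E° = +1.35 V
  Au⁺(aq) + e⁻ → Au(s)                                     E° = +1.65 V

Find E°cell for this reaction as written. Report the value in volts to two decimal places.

The Au⁺/Au couple has the higher reduction potential, so it is the cathode; Cl₂/Cl⁻ is oxidised at the anode.
E°cell = E°(cathode) − E°(anode) = (+1.65) − (+1.35) = +0.30 V.
Since E°cell > 0, the reaction is spontaneous under standard conditions.

+0.30 V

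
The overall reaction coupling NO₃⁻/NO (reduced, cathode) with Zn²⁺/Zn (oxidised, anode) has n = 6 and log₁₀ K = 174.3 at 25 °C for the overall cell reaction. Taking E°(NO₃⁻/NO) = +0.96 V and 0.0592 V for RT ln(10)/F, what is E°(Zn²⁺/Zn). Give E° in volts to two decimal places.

-0.76 V

E°cell = (0.0592/n)·log K = (0.0592/6)(174.3) = +1.720 V.
Since NO₃⁻/NO is the cathode and Zn²⁺/Zn the anode, E°cell = E°(NO₃⁻/NO) − E°(Zn²⁺/Zn).
So E°(Zn²⁺/Zn) = E°(NO₃⁻/NO) − E°cell = (+0.96) − (+1.720) = -0.76 V.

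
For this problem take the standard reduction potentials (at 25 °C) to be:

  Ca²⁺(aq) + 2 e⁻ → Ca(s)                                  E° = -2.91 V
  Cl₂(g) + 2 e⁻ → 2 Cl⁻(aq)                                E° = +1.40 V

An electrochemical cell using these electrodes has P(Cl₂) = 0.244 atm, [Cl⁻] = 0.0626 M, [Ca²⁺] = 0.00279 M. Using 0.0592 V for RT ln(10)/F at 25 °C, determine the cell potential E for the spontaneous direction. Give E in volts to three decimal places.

+4.439 V

Cl₂/Cl⁻ is the cathode (higher E°), Ca²⁺/Ca the anode: E°cell = +1.40 − (-2.91) = +4.31 V, n = 2.
Overall: Cl₂(g) + Ca(s) → 2 Cl⁻(aq) + Ca²⁺(aq)
Q = [Cl⁻]^2·[Ca²⁺] / (P(Cl₂)); log Q = -4.349.
E = E° − (0.0592/n) log Q = +4.31 − (0.0592/2)(-4.349) = +4.439 V.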